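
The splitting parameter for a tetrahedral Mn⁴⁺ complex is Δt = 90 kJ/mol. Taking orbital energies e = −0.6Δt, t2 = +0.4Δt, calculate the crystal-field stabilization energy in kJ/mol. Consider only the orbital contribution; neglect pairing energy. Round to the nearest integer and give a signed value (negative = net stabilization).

-72

Mn sits in group 7; removing 4 electrons leaves Mn⁴⁺ with 7 − 4 = 3 d electrons.
Tetrahedral fields are weak (Δₜ ≈ 4/9 Δₒ), so electrons fill high-spin.
The d³ electrons fill as e^2 t2^1.
CFSE(orbital) = 2×(-0.6Δt) + 1×(0.4Δt) = -0.8Δt; with Δt = 90 kJ/mol that is -72 kJ/mol.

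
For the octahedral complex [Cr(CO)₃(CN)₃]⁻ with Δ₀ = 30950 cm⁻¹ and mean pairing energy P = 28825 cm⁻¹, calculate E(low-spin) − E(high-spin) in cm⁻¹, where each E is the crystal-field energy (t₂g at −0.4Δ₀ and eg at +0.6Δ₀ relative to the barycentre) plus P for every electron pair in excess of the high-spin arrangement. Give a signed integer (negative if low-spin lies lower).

Ligand charges: 3×(+0) from CO and 3×(-1) from CN⁻ sum to -3; with overall charge -1, Cr is +2.
Group 6 minus oxidation state +2 gives a d⁴ configuration for Cr²⁺.
High-spin d⁴ fills as t₂g³ eg¹ with CFSE 3(−0.4) + 1(+0.6) = -0.6Δ₀ = -18570 cm⁻¹.
For low-spin the configuration is t₂g⁴ eg⁰: orbital energy -1.6 × 30950 = -49520 cm⁻¹, and 1 additional pair relative to high-spin adds 28825 cm⁻¹, giving -20695 cm⁻¹.
E(LS) − E(HS) = -20695 − (-18570) = -2125 cm⁻¹.

-2125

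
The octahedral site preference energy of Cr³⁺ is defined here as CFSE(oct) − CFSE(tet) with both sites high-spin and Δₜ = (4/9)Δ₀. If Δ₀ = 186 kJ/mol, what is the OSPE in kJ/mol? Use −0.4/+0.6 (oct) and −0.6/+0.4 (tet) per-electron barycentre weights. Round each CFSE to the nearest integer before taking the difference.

-157

Group 6 minus oxidation state +3 gives a d³ configuration for Cr³⁺.
Octahedral (high-spin): t₂g³ eg⁰, CFSE = 3(−0.4) + 0(+0.6) = -1.2Δ₀ = -1.2 × 186 = -223 kJ/mol.
Tetrahedral: e² t₂¹, CFSE = 2(−0.6) + 1(+0.4) = -0.8Δₜ = -0.8 × (4/9) × 186 = -66 kJ/mol.
OSPE = -223 − (-66) = -157 kJ/mol.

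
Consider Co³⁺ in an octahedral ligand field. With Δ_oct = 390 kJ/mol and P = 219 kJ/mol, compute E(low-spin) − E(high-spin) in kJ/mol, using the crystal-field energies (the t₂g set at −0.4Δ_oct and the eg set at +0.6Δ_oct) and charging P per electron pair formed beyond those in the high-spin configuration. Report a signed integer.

Co³⁺: group 9, so d-count = 9 − 3 = 6.
High-spin: t₂g⁴ eg², CFSE = -0.4Δ_oct = -156 kJ/mol.
Low-spin: t₂g⁶ eg⁰, orbital CFSE = -2.4Δ_oct = -936 kJ/mol; plus 2 excess pairs × P = +438 kJ/mol; total -498 kJ/mol.
Thus E(LS) − E(HS) = -342 kJ/mol.

-342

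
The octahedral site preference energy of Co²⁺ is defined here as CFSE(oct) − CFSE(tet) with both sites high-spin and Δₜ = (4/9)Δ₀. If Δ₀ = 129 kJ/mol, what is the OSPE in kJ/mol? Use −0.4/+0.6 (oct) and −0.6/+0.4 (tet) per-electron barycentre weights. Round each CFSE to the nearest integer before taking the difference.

-34

Co²⁺: group 9, so d-count = 9 − 2 = 7.
Octahedral high-spin t2g^5 e_g^2: CFSE = -0.8 × 129 = -103 kJ/mol.
Tetrahedral: e^4 t2^3, CFSE = 4(−0.6) + 3(+0.4) = -1.2Δₜ = -1.2 × (4/9) × 129 = -69 kJ/mol.
OSPE = -103 − (-69) = -34 kJ/mol.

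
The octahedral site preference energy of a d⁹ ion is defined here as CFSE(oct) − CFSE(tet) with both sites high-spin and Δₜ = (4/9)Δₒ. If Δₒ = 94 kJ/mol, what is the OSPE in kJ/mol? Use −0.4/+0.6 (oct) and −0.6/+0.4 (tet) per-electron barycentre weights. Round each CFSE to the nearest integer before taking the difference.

-39

Octahedral high-spin t2g^6 e_g^3: CFSE = -0.6 × 94 = -56 kJ/mol.
Tetrahedral e^4 t2^5 gives -0.4Δₜ = -0.4 × (4/9) × 94 = -17 kJ/mol.
OSPE = CFSE(oct) − CFSE(tet) = -56 − (-17) = -39 kJ/mol.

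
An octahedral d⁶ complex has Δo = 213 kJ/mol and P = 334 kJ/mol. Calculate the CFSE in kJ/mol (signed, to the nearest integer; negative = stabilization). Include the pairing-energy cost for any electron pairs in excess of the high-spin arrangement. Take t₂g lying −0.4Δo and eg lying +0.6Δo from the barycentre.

-85

Δo < P, so pairing is avoided: the ground state is high-spin.
Configuration: t₂g⁴ eg².
Orbital CFSE = -0.4Δo = -0.4 × 213 = -85 kJ/mol.
High-spin has no excess pairs, so no pairing correction applies.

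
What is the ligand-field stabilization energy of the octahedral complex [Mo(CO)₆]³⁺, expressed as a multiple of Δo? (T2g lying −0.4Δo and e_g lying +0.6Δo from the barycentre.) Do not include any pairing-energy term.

CO is neutral, so the +3 overall charge sits on Mo: oxidation state +3.
Group 6 minus oxidation state +3 gives a d³ configuration for Mo³⁺.
Configuration: t2g^3 e_g^0.
CFSE = 3(-0.4Δo) + 0(0.6Δo) = -1.2Δo + 0.0Δo = -1.2Δo.

-1.2 Δo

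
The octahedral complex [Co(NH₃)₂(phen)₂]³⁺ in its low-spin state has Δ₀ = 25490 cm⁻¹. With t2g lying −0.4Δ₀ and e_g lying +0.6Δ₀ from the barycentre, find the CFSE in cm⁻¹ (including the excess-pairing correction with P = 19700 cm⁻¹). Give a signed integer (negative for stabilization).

Ligand charges: 2×(+0) from NH₃ and 2×(+0) from phen sum to +0; with overall charge +3, Co is +3.
Co is in group 9, so Co³⁺ is d⁶ (9 − 3 = 6).
The d⁶ electrons fill as t2g^6 e_g^0.
CFSE(orbital) = 6×(-0.4Δ₀) + 0×(0.6Δ₀) = -2.4Δ₀; with Δ₀ = 25490 cm⁻¹ that is -61176 cm⁻¹.
Relative to high-spin t2g^4 e_g^2 (1 paired), the low-spin configuration has 2 additional pairs, contributing +2 × 19700 = +39400 cm⁻¹.
Net CFSE = -61176 + 39400 = -21776 cm⁻¹.

-21776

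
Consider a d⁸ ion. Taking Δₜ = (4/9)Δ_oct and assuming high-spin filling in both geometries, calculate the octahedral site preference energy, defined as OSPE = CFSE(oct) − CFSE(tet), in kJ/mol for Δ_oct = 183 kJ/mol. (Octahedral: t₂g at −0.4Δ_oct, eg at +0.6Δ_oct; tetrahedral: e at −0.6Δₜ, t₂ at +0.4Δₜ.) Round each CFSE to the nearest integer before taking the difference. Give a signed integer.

Octahedral (high-spin): t2g^6 e_g^2, CFSE = 6(−0.4) + 2(+0.6) = -1.2Δ_oct = -1.2 × 183 = -220 kJ/mol.
Tetrahedral e^4 t2^4 gives -0.8Δₜ = -0.8 × (4/9) × 183 = -65 kJ/mol.
Subtracting, OSPE = -220 − (-65) = -155 kJ/mol.

-155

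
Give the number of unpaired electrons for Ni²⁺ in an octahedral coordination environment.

Group 10 minus oxidation state +2 gives a d⁸ configuration for Ni²⁺.
Configuration: t2g^6 e_g^2, giving 2 unpaired electrons.

2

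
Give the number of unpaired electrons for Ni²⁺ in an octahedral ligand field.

2

Group 10 minus oxidation state +2 gives a d⁸ configuration for Ni²⁺.
Configuration: t2g^6 e_g^2, giving 2 unpaired electrons.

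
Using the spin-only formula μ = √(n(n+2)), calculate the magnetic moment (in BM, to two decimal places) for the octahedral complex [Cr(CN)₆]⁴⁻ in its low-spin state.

Each CN⁻ contributes -1; 6 × (-1) = -6. With overall charge -4, Cr is in the +2 oxidation state.
Cr²⁺: group 6, so d-count = 6 − 2 = 4.
Configuration: t2g^4 e_g^0 → 2 unpaired electrons.
μ(spin-only) = √[2(2+2)] = √8 ≈ 2.83 BM.

2.83 BM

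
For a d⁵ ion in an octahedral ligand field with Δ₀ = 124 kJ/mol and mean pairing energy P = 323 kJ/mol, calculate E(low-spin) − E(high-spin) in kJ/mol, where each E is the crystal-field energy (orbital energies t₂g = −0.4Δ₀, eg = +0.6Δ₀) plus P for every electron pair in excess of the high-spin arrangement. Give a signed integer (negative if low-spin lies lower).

High-spin d⁵ fills as t₂g³ eg² with CFSE 3(−0.4) + 2(+0.6) = 0.0Δ₀ = 0 kJ/mol.
For low-spin the configuration is t₂g⁵ eg⁰: orbital energy -2.0 × 124 = -248 kJ/mol, and 2 additional pairs relative to high-spin add 646 kJ/mol, giving 398 kJ/mol.
E(LS) − E(HS) = 398 − (0) = 398 kJ/mol.

398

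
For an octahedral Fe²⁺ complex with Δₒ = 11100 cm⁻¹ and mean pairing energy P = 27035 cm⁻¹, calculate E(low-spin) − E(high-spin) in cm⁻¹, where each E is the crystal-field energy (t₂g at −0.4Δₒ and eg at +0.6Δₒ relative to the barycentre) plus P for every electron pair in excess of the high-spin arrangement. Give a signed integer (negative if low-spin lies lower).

31870

Fe²⁺: group 8, so d-count = 8 − 2 = 6.
High-spin d⁶ fills as t₂g⁴ eg² with CFSE 4(−0.4) + 2(+0.6) = -0.4Δₒ = -4440 cm⁻¹.
For low-spin the configuration is t₂g⁶ eg⁰: orbital energy -2.4 × 11100 = -26640 cm⁻¹, and 2 additional pairs relative to high-spin add 54070 cm⁻¹, giving 27430 cm⁻¹.
Thus E(LS) − E(HS) = 31870 cm⁻¹.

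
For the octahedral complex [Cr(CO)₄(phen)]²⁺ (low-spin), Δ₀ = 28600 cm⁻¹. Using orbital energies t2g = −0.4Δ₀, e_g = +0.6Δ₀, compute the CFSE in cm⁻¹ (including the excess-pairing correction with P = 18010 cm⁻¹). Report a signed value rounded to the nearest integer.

Ligand charges: 4×(+0) from CO and 1×(+0) from phen sum to +0; with overall charge +2, Cr is +2.
Cr sits in group 6; removing 2 electrons leaves Cr²⁺ with 6 − 2 = 4 d electrons.
Electron filling gives t2g^4 e_g^0.
CFSE(orbital) = 4×(-0.4Δ₀) + 0×(0.6Δ₀) = -1.6Δ₀; with Δ₀ = 28600 cm⁻¹ that is -45760 cm⁻¹.
Pairing penalty: 1 pair vs 0 in the high-spin reference → 1 extra × P = 18010 cm⁻¹.
Net CFSE = -45760 + 18010 = -27750 cm⁻¹.

-27750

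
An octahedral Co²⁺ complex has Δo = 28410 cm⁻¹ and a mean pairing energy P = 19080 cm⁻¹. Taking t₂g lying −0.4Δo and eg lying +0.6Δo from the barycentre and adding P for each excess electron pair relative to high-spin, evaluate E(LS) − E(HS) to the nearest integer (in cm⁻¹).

-9330

Co²⁺: group 9, so d-count = 9 − 2 = 7.
High-spin: t₂g⁵ eg², CFSE = -0.8Δo = -22728 cm⁻¹.
For low-spin the configuration is t₂g⁶ eg¹: orbital energy -1.8 × 28410 = -51138 cm⁻¹, and 1 additional pair relative to high-spin adds 19080 cm⁻¹, giving -32058 cm⁻¹.
The difference is -32058 − (-22728) = -9330 cm⁻¹, so low-spin lies lower.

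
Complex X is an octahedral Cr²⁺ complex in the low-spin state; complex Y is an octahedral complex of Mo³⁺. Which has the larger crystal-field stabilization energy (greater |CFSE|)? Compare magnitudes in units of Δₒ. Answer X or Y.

X

X: Cr²⁺: group 6, so d-count = 6 − 2 = 4; t2g^4 e_g^0, CFSE = -1.6Δₒ.
Y: Group 6 minus oxidation state +3 gives a d³ configuration for Mo³⁺; For octahedral d³ the high- and low-spin configurations coincide; t₂g³ eg⁰, CFSE = -1.2Δₒ.
So X has the larger |CFSE|.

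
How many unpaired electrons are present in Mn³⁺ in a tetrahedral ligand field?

4

Mn³⁺: group 7, so d-count = 7 − 3 = 4.
With tetrahedral geometry the complex is necessarily high-spin.
Configuration: e² t₂², giving 4 unpaired electrons.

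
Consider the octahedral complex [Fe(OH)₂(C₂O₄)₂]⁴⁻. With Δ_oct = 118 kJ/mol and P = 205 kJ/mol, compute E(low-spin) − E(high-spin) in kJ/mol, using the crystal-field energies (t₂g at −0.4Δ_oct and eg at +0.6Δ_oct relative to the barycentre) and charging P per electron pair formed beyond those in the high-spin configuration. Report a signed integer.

Ligand charges: 2×(-1) from OH⁻ and 2×(-2) from C₂O₄²⁻ sum to -6; with overall charge -4, Fe is +2.
Fe sits in group 8; removing 2 electrons leaves Fe²⁺ with 8 − 2 = 6 d electrons.
High-spin: t₂g⁴ eg², CFSE = -0.4Δ_oct = -47 kJ/mol.
Low-spin: t₂g⁶ eg⁰, orbital CFSE = -2.4Δ_oct = -283 kJ/mol; plus 2 excess pairs × P = +410 kJ/mol; total 127 kJ/mol.
E(LS) − E(HS) = 127 − (-47) = 174 kJ/mol.

174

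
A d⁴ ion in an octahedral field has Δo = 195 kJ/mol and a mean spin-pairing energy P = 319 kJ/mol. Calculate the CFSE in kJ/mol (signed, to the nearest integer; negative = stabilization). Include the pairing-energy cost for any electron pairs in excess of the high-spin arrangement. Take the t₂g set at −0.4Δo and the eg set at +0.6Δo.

-117

Here Δo < P (195 < 319), so the high-spin state is favoured.
Filling d⁴ accordingly: t₂g³ eg¹.
Orbital CFSE = -0.6Δo = -0.6 × 195 = -117 kJ/mol.
High-spin has no excess pairs, so no pairing correction applies.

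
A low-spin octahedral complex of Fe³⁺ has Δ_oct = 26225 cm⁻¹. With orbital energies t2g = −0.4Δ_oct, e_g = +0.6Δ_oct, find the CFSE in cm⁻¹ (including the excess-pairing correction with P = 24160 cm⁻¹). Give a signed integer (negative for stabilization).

Fe sits in group 8; removing 3 electrons leaves Fe³⁺ with 8 − 3 = 5 d electrons.
Configuration: t2g^5 e_g^0.
Orbital CFSE = 5(-0.4) + 0(0.6) = -2.0Δ_oct = -2.0 × 26225 = -52450 cm⁻¹.
Relative to high-spin t2g^3 e_g^2 (0 paired), the low-spin configuration has 2 additional pairs, contributing +2 × 24160 = +48320 cm⁻¹.
Net CFSE = -52450 + 48320 = -4130 cm⁻¹.

-4130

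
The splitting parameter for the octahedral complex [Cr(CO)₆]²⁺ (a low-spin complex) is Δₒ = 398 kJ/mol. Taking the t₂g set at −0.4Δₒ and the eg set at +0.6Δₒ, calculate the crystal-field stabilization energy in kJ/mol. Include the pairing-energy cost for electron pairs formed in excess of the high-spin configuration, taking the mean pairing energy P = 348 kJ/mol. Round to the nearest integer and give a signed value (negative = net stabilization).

CO is neutral, so the +2 overall charge sits on Cr: oxidation state +2.
Cr sits in group 6; removing 2 electrons leaves Cr²⁺ with 6 − 2 = 4 d electrons.
Configuration: t₂g⁴ eg⁰.
CFSE(orbital) = 4×(-0.4Δₒ) + 0×(0.6Δₒ) = -1.6Δₒ; with Δₒ = 398 kJ/mol that is -637 kJ/mol.
High-spin d⁴ would be t₂g³ eg¹ with 0 pairs; low-spin has 1, so 1 excess pair costs +1P = +348 kJ/mol.
Combining: -637 + 348 = -289 kJ/mol.

-289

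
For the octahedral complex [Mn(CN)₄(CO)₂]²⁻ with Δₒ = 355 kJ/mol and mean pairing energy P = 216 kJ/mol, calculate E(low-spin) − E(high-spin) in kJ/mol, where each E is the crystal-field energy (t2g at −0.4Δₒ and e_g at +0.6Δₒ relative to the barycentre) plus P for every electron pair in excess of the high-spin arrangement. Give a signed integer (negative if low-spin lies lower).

-278

Ligand charges: 4×(-1) from CN⁻ and 2×(+0) from CO sum to -4; with overall charge -2, Mn is +2.
Group 7 minus oxidation state +2 gives a d⁵ configuration for Mn²⁺.
High-spin d⁵ fills as t2g^3 e_g^2 with CFSE 3(−0.4) + 2(+0.6) = 0.0Δₒ = 0 kJ/mol.
For low-spin the configuration is t2g^5 e_g^0: orbital energy -2.0 × 355 = -710 kJ/mol, and 2 additional pairs relative to high-spin add 432 kJ/mol, giving -278 kJ/mol.
Thus E(LS) − E(HS) = -278 kJ/mol.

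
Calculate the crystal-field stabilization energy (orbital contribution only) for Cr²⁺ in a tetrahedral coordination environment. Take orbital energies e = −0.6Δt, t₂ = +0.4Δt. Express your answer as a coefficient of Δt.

-0.4 Δt

Cr sits in group 6; removing 2 electrons leaves Cr²⁺ with 6 − 2 = 4 d electrons.
Tetrahedral fields are weak (Δₜ ≈ 4/9 Δₒ), so electrons fill high-spin.
Configuration: e² t₂².
CFSE = 2(-0.6Δt) + 2(0.4Δt) = -1.2Δt + 0.8Δt = -0.4Δt.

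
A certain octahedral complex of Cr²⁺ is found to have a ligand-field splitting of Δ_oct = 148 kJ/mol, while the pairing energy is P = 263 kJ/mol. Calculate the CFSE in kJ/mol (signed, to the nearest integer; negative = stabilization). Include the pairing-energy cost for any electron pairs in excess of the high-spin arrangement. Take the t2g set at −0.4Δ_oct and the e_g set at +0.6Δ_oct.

-89

Cr²⁺: group 6, so d-count = 6 − 2 = 4.
Δ_oct < P, so pairing is avoided: the ground state is high-spin.
Filling d⁴ accordingly: t2g^3 e_g^1.
Orbital CFSE = -0.6Δ_oct = -0.6 × 148 = -89 kJ/mol.
High-spin has no excess pairs, so no pairing correction applies.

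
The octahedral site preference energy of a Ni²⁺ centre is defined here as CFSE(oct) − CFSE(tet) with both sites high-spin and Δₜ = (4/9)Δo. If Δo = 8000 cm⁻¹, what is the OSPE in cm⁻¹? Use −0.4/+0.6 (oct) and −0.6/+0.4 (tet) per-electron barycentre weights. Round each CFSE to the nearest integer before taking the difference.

Ni²⁺: group 10, so d-count = 10 − 2 = 8.
In an octahedral site d⁸ (HS) is t₂g⁶ eg², giving CFSE(oct) = -1.2Δo = -9600 cm⁻¹.
In a tetrahedral site the filling is e⁴ t₂⁴: CFSE(tet) = -0.8Δₜ = -0.8 × (4/9)(8000) = -2844 cm⁻¹.
Subtracting, OSPE = -9600 − (-2844) = -6756 cm⁻¹.

-6756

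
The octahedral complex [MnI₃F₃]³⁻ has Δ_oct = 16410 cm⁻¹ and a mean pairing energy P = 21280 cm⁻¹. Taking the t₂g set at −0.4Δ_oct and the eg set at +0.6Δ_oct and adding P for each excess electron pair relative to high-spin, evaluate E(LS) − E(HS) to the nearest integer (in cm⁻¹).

4870

Ligand charges: 3×(-1) from I⁻ and 3×(-1) from F⁻ sum to -6; with overall charge -3, Mn is +3.
Mn sits in group 7; removing 3 electrons leaves Mn³⁺ with 7 − 3 = 4 d electrons.
High-spin d⁴ fills as t₂g³ eg¹ with CFSE 3(−0.4) + 1(+0.6) = -0.6Δ_oct = -9846 cm⁻¹.
Low-spin t₂g⁴ eg⁰ gives -1.6Δ_oct = -26256 cm⁻¹, but forming 1 extra pair costs 1P = 21280 cm⁻¹, so E(LS) = -26256 + 21280 = -4976 cm⁻¹.
The difference is -4976 − (-9846) = 4870 cm⁻¹, so high-spin lies lower.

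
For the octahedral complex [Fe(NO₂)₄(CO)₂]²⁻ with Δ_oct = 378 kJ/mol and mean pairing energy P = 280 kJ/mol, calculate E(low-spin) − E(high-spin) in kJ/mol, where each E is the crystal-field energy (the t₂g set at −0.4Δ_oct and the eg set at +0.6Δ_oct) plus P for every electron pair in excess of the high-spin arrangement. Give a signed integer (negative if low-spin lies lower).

-196

Ligand charges: 4×(-1) from NO₂⁻ and 2×(+0) from CO sum to -4; with overall charge -2, Fe is +2.
Fe is in group 8, so Fe²⁺ is d⁶ (8 − 2 = 6).
In the high-spin limit (t₂g⁴ eg²) the orbital term is -0.4Δ_oct = -151 kJ/mol, with no excess pairing.
Low-spin: t₂g⁶ eg⁰, orbital CFSE = -2.4Δ_oct = -907 kJ/mol; plus 2 excess pairs × P = +560 kJ/mol; total -347 kJ/mol.
Thus E(LS) − E(HS) = -196 kJ/mol.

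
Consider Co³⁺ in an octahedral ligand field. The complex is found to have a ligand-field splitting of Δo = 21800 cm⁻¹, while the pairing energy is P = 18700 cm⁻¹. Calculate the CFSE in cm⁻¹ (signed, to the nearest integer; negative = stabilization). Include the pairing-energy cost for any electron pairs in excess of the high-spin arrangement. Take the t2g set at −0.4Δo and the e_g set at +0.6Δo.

Co³⁺: group 9, so d-count = 9 − 3 = 6.
With Δo > P the complex is low-spin.
Configuration: t2g^6 e_g^0.
Orbital CFSE = -2.4Δo = -2.4 × 21800 = -52320 cm⁻¹.
Excess pairs vs high-spin: 3 − 1 = 2; pairing cost = +37400 cm⁻¹.
Net CFSE = -52320 + 37400 = -14920 cm⁻¹.

-14920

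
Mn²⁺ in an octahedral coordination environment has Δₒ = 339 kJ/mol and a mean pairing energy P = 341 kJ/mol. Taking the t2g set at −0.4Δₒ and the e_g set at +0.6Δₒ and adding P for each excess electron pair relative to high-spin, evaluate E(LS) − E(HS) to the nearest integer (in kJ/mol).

4

Group 7 minus oxidation state +2 gives a d⁵ configuration for Mn²⁺.
High-spin d⁵ fills as t2g^3 e_g^2 with CFSE 3(−0.4) + 2(+0.6) = 0.0Δₒ = 0 kJ/mol.
Low-spin: t2g^5 e_g^0, orbital CFSE = -2.0Δₒ = -678 kJ/mol; plus 2 excess pairs × P = +682 kJ/mol; total 4 kJ/mol.
Thus E(LS) − E(HS) = 4 kJ/mol.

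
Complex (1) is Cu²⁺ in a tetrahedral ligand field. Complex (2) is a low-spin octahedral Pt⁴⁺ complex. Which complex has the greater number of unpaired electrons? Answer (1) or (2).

(1): Cu sits in group 11; removing 2 electrons leaves Cu²⁺ with 11 − 2 = 9 d electrons; With tetrahedral geometry the complex is necessarily high-spin; e⁴ t₂⁵ → 1 unpaired.
(2): Pt is in group 10, so Pt⁴⁺ is d⁶ (10 − 4 = 6); t2g^6 e_g^0 → 0 unpaired.
So (1) has more unpaired electrons.

(1)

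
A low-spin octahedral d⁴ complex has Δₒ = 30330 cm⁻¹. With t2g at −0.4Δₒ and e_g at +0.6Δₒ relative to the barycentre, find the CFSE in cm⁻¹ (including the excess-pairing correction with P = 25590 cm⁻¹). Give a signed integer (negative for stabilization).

-22938

Electron filling gives t2g^4 e_g^0.
The orbital stabilization is -1.6Δₒ = -1.6 × 30330 = -48528 cm⁻¹.
High-spin d⁴ would be t2g^3 e_g^1 with 0 pairs; low-spin has 1, so 1 excess pair costs +1P = +25590 cm⁻¹.
Combining: -48528 + 25590 = -22938 cm⁻¹.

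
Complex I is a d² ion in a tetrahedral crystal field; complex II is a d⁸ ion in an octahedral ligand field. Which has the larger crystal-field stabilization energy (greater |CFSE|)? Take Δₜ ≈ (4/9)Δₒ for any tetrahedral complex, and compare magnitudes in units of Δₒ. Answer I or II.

I: Tetrahedral splitting is small, so the complex is high-spin; e^2 t2^0, CFSE = -1.2Δₜ ≈ -0.53Δₒ.
II: For octahedral d⁸ the high- and low-spin configurations coincide; t2g^6 e_g^2, CFSE = -1.2Δₒ.
So II has the larger |CFSE|.

II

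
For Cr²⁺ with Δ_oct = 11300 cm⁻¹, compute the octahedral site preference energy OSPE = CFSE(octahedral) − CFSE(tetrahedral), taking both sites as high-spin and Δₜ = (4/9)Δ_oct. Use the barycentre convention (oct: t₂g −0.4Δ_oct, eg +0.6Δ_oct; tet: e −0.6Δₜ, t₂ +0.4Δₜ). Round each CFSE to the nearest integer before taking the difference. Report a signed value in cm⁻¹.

-4771

Cr sits in group 6; removing 2 electrons leaves Cr²⁺ with 6 − 2 = 4 d electrons.
In an octahedral site d⁴ (HS) is t2g^3 e_g^1, giving CFSE(oct) = -0.6Δ_oct = -6780 cm⁻¹.
Tetrahedral e^2 t2^2 gives -0.4Δₜ = -0.4 × (4/9) × 11300 = -2009 cm⁻¹.
OSPE = -6780 − (-2009) = -4771 cm⁻¹.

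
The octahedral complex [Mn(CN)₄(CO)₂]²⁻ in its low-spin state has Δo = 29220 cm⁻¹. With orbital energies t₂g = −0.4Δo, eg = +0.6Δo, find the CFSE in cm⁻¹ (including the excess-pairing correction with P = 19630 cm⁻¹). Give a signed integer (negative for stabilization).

-19180

Ligand charges: 4×(-1) from CN⁻ and 2×(+0) from CO sum to -4; with overall charge -2, Mn is +2.
Mn²⁺: group 7, so d-count = 7 − 2 = 5.
Configuration: t₂g⁵ eg⁰.
The orbital stabilization is -2.0Δo = -2.0 × 29220 = -58440 cm⁻¹.
High-spin d⁵ would be t₂g³ eg² with 0 pairs; low-spin has 2, so 2 excess pairs cost +2P = +39260 cm⁻¹.
Combining: -58440 + 39260 = -19180 cm⁻¹.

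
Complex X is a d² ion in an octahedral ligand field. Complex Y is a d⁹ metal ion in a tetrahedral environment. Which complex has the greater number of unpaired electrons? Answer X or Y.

X: t₂g² eg⁰ → 2 unpaired.
Y: Tetrahedral splitting is small, so the complex is high-spin; e^4 t2^5 → 1 unpaired.
So X has more unpaired electrons.

X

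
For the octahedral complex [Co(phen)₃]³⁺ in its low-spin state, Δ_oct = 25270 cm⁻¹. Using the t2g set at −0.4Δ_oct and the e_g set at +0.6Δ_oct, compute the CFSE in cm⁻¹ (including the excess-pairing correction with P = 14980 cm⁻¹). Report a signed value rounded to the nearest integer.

-30688

phen is neutral, so the +3 overall charge sits on Co: oxidation state +3.
Group 9 minus oxidation state +3 gives a d⁶ configuration for Co³⁺.
Configuration: t2g^6 e_g^0.
CFSE(orbital) = 6×(-0.4Δ_oct) + 0×(0.6Δ_oct) = -2.4Δ_oct; with Δ_oct = 25270 cm⁻¹ that is -60648 cm⁻¹.
High-spin d⁶ would be t2g^4 e_g^2 with 1 pair; low-spin has 3, so 2 excess pairs cost +2P = +29960 cm⁻¹.
Net CFSE = -60648 + 29960 = -30688 cm⁻¹.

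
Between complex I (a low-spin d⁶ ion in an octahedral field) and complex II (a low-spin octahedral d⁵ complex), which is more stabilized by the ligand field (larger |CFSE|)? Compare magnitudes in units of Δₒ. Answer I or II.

I

I: t₂g⁶ eg⁰, CFSE = -2.4Δₒ.
II: t₂g⁵ eg⁰, CFSE = -2.0Δₒ.
So I has the larger |CFSE|.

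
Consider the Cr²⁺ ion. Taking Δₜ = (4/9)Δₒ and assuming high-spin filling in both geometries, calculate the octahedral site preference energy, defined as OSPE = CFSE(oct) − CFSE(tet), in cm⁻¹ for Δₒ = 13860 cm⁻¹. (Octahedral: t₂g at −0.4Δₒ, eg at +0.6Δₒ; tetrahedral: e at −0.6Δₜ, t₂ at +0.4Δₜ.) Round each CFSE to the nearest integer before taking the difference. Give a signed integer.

-5852

Group 6 minus oxidation state +2 gives a d⁴ configuration for Cr²⁺.
Octahedral (high-spin): t₂g³ eg¹, CFSE = 3(−0.4) + 1(+0.6) = -0.6Δₒ = -0.6 × 13860 = -8316 cm⁻¹.
Tetrahedral: e² t₂², CFSE = 2(−0.6) + 2(+0.4) = -0.4Δₜ = -0.4 × (4/9) × 13860 = -2464 cm⁻¹.
Subtracting, OSPE = -8316 − (-2464) = -5852 cm⁻¹.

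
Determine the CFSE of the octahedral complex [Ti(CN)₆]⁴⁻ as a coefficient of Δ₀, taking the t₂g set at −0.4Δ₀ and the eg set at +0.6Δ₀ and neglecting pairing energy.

-0.8 Δ₀

Each CN⁻ contributes -1; 6 × (-1) = -6. With overall charge -4, Ti is in the +2 oxidation state.
Group 4 minus oxidation state +2 gives a d² configuration for Ti²⁺.
Configuration: t₂g² eg⁰.
CFSE = 2(-0.4Δ₀) + 0(0.6Δ₀) = -0.8Δ₀ + 0.0Δ₀ = -0.8Δ₀.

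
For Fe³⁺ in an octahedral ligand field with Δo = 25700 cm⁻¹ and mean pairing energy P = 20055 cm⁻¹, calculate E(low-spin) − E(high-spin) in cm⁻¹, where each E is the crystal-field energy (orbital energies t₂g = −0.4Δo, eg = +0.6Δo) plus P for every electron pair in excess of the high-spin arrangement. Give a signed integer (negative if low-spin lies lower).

Fe sits in group 8; removing 3 electrons leaves Fe³⁺ with 8 − 3 = 5 d electrons.
In the high-spin limit (t₂g³ eg²) the orbital term is 0.0Δo = 0 cm⁻¹, with no excess pairing.
Low-spin t₂g⁵ eg⁰ gives -2.0Δo = -51400 cm⁻¹, but forming 2 extra pairs costs 2P = 40110 cm⁻¹, so E(LS) = -51400 + 40110 = -11290 cm⁻¹.
Thus E(LS) − E(HS) = -11290 cm⁻¹.

-11290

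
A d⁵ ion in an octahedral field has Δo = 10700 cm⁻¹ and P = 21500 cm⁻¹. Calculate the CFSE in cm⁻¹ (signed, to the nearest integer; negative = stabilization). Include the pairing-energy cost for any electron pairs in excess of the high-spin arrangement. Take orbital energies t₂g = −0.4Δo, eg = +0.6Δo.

Since Δo = 10700 cm⁻¹ < P = 21500 cm⁻¹, the complex adopts the high-spin configuration.
That gives t₂g³ eg².
Orbital CFSE = 0.0Δo = 0.0 × 10700 = 0 cm⁻¹.
High-spin has no excess pairs, so no pairing correction applies.

0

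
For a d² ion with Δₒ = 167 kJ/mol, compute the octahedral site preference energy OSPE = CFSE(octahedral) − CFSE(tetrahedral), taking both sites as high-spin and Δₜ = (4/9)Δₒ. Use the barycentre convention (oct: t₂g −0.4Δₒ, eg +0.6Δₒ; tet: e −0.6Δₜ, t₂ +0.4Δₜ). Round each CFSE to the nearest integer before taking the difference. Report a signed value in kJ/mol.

-45

In an octahedral site d² (HS) is t₂g² eg⁰, giving CFSE(oct) = -0.8Δₒ = -134 kJ/mol.
Tetrahedral: e² t₂⁰, CFSE = 2(−0.6) + 0(+0.4) = -1.2Δₜ = -1.2 × (4/9) × 167 = -89 kJ/mol.
OSPE = CFSE(oct) − CFSE(tet) = -134 − (-89) = -45 kJ/mol.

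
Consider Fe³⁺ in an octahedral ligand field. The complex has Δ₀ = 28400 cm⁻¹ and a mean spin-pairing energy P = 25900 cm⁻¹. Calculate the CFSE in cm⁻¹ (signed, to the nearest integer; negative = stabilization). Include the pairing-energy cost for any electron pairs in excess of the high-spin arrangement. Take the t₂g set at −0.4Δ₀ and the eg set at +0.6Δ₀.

Fe sits in group 8; removing 3 electrons leaves Fe³⁺ with 8 − 3 = 5 d electrons.
With Δ₀ > P the complex is low-spin.
Configuration: t₂g⁵ eg⁰.
Orbital CFSE = -2.0Δ₀ = -2.0 × 28400 = -56800 cm⁻¹.
Excess pairs vs high-spin: 2 − 0 = 2; pairing cost = +51800 cm⁻¹.
Net CFSE = -56800 + 51800 = -5000 cm⁻¹.

-5000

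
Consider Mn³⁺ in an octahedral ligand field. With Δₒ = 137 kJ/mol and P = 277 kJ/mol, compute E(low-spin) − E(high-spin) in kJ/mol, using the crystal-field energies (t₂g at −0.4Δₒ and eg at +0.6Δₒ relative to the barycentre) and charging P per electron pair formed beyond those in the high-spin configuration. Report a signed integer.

Group 7 minus oxidation state +3 gives a d⁴ configuration for Mn³⁺.
In the high-spin limit (t₂g³ eg¹) the orbital term is -0.6Δₒ = -82 kJ/mol, with no excess pairing.
Low-spin t₂g⁴ eg⁰ gives -1.6Δₒ = -219 kJ/mol, but forming 1 extra pair costs 1P = 277 kJ/mol, so E(LS) = -219 + 277 = 58 kJ/mol.
The difference is 58 − (-82) = 140 kJ/mol, so high-spin lies lower.

140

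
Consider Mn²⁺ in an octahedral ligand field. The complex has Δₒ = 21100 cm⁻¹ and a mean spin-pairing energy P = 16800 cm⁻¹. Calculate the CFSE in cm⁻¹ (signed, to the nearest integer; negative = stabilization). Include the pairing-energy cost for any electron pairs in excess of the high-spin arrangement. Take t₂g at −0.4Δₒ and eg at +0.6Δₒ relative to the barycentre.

-8600

Mn sits in group 7; removing 2 electrons leaves Mn²⁺ with 7 − 2 = 5 d electrons.
Here Δₒ > P (21100 > 16800), so the low-spin state is favoured.
Filling d⁵ accordingly: t₂g⁵ eg⁰.
Orbital CFSE = -2.0Δₒ = -2.0 × 21100 = -42200 cm⁻¹.
Excess pairs vs high-spin: 2 − 0 = 2; pairing cost = +33600 cm⁻¹.
Net CFSE = -42200 + 33600 = -8600 cm⁻¹.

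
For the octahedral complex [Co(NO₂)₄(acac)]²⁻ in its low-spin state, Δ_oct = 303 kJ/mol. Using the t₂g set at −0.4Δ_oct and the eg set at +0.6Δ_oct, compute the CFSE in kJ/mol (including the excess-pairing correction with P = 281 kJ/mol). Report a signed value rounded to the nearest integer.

Ligand charges: 4×(-1) from NO₂⁻ and 1×(-1) from acac⁻ sum to -5; with overall charge -2, Co is +3.
Group 9 minus oxidation state +3 gives a d⁶ configuration for Co³⁺.
Electron filling gives t₂g⁶ eg⁰.
Orbital CFSE = 6(-0.4) + 0(0.6) = -2.4Δ_oct = -2.4 × 303 = -727 kJ/mol.
Pairing penalty: 3 pairs vs 1 in the high-spin reference → 2 extra × P = 562 kJ/mol.
Combining: -727 + 562 = -165 kJ/mol.

-165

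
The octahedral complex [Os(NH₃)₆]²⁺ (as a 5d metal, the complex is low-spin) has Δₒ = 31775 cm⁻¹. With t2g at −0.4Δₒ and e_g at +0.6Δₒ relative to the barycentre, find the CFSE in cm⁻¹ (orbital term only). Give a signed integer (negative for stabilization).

NH₃ is neutral, so the +2 overall charge sits on Os: oxidation state +2.
Os²⁺: group 8, so d-count = 8 − 2 = 6.
The d⁶ electrons fill as t2g^6 e_g^0.
The orbital stabilization is -2.4Δₒ = -2.4 × 31775 = -76260 cm⁻¹.

-76260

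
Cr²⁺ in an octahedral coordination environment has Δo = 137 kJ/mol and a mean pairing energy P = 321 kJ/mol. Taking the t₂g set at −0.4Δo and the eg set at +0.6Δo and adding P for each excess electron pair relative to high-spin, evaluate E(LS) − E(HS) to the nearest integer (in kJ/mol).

184

Group 6 minus oxidation state +2 gives a d⁴ configuration for Cr²⁺.
High-spin d⁴ fills as t₂g³ eg¹ with CFSE 3(−0.4) + 1(+0.6) = -0.6Δo = -82 kJ/mol.
Low-spin t₂g⁴ eg⁰ gives -1.6Δo = -219 kJ/mol, but forming 1 extra pair costs 1P = 321 kJ/mol, so E(LS) = -219 + 321 = 102 kJ/mol.
The difference is 102 − (-82) = 184 kJ/mol, so high-spin lies lower.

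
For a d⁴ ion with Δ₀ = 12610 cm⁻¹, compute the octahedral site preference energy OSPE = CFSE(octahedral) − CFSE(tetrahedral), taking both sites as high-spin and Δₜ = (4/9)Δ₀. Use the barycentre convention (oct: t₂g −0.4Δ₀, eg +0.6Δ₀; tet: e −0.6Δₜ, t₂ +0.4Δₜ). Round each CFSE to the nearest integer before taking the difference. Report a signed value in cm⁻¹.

Octahedral (high-spin): t₂g³ eg¹, CFSE = 3(−0.4) + 1(+0.6) = -0.6Δ₀ = -0.6 × 12610 = -7566 cm⁻¹.
In a tetrahedral site the filling is e² t₂²: CFSE(tet) = -0.4Δₜ = -0.4 × (4/9)(12610) = -2242 cm⁻¹.
OSPE = CFSE(oct) − CFSE(tet) = -7566 − (-2242) = -5324 cm⁻¹.

-5324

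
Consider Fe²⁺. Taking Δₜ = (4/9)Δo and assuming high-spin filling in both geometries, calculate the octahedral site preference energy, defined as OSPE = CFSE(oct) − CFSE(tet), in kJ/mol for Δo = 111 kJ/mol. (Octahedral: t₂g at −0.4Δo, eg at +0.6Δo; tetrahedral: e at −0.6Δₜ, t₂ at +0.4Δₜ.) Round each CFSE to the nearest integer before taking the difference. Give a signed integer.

Fe²⁺: group 8, so d-count = 8 − 2 = 6.
Octahedral (high-spin): t₂g⁴ eg², CFSE = 4(−0.4) + 2(+0.6) = -0.4Δo = -0.4 × 111 = -44 kJ/mol.
Tetrahedral e³ t₂³ gives -0.6Δₜ = -0.6 × (4/9) × 111 = -30 kJ/mol.
OSPE = CFSE(oct) − CFSE(tet) = -44 − (-30) = -14 kJ/mol.

-14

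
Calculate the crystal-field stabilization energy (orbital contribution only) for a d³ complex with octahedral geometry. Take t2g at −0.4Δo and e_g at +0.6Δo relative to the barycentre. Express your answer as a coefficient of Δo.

For octahedral d³ the high- and low-spin configurations coincide.
Configuration: t2g^3 e_g^0.
CFSE = 3(-0.4Δo) + 0(0.6Δo) = -1.2Δo + 0.0Δo = -1.2Δo.

-1.2 Δo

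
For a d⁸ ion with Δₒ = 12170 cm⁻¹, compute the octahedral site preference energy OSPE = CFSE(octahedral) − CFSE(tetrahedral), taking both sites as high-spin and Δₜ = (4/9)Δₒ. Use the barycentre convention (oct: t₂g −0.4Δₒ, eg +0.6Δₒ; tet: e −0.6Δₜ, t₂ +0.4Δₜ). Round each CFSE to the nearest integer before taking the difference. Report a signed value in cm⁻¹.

-10277

Octahedral (high-spin): t₂g⁶ eg², CFSE = 6(−0.4) + 2(+0.6) = -1.2Δₒ = -1.2 × 12170 = -14604 cm⁻¹.
Tetrahedral e⁴ t₂⁴ gives -0.8Δₜ = -0.8 × (4/9) × 12170 = -4327 cm⁻¹.
Subtracting, OSPE = -14604 − (-4327) = -10277 cm⁻¹.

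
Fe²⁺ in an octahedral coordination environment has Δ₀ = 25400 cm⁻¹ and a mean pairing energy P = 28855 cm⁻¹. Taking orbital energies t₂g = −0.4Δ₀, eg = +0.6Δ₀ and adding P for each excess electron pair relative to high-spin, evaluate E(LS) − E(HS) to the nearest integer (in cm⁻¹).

Group 8 minus oxidation state +2 gives a d⁶ configuration for Fe²⁺.
High-spin: t₂g⁴ eg², CFSE = -0.4Δ₀ = -10160 cm⁻¹.
Low-spin: t₂g⁶ eg⁰, orbital CFSE = -2.4Δ₀ = -60960 cm⁻¹; plus 2 excess pairs × P = +57710 cm⁻¹; total -3250 cm⁻¹.
Thus E(LS) − E(HS) = 6910 cm⁻¹.

6910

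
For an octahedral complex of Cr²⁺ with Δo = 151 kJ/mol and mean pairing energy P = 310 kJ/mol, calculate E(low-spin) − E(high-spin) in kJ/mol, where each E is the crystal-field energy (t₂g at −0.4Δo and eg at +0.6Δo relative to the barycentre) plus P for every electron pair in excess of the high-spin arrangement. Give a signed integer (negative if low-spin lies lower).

159

Cr is in group 6, so Cr²⁺ is d⁴ (6 − 2 = 4).
High-spin: t₂g³ eg¹, CFSE = -0.6Δo = -91 kJ/mol.
Low-spin: t₂g⁴ eg⁰, orbital CFSE = -1.6Δo = -242 kJ/mol; plus 1 excess pair × P = +310 kJ/mol; total 68 kJ/mol.
The difference is 68 − (-91) = 159 kJ/mol, so high-spin lies lower.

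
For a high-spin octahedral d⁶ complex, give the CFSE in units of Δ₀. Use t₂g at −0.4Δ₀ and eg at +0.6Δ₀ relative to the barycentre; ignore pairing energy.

-0.4 Δ₀

Configuration: t₂g⁴ eg².
CFSE = 4(-0.4Δ₀) + 2(0.6Δ₀) = -1.6Δ₀ + 1.2Δ₀ = -0.4Δ₀.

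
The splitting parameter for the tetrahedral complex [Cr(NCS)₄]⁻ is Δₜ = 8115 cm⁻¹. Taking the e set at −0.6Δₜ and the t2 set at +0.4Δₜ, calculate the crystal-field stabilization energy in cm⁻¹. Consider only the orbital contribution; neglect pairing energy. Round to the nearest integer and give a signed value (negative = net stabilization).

-6492

Each NCS⁻ contributes -1; 4 × (-1) = -4. With overall charge -1, Cr is in the +3 oxidation state.
Cr³⁺: group 6, so d-count = 6 − 3 = 3.
With tetrahedral geometry the complex is necessarily high-spin.
The d³ electrons fill as e^2 t2^1.
Orbital CFSE = 2(-0.6) + 1(0.4) = -0.8Δₜ = -0.8 × 8115 = -6492 cm⁻¹.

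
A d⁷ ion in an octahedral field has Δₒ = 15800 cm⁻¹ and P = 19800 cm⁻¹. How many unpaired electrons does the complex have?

Δₒ < P, so pairing is avoided: the ground state is high-spin.
That gives t₂g⁵ eg².
Unpaired electrons: 3.

3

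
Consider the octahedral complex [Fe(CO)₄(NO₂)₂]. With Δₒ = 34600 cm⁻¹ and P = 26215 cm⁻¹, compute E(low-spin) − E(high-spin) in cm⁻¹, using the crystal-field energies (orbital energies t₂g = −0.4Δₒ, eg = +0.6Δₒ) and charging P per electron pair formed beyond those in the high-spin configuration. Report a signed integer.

Ligand charges: 4×(+0) from CO and 2×(-1) from NO₂⁻ sum to -2; with overall charge +0, Fe is +2.
Fe is in group 8, so Fe²⁺ is d⁶ (8 − 2 = 6).
In the high-spin limit (t₂g⁴ eg²) the orbital term is -0.4Δₒ = -13840 cm⁻¹, with no excess pairing.
Low-spin: t₂g⁶ eg⁰, orbital CFSE = -2.4Δₒ = -83040 cm⁻¹; plus 2 excess pairs × P = +52430 cm⁻¹; total -30610 cm⁻¹.
The difference is -30610 − (-13840) = -16770 cm⁻¹, so low-spin lies lower.

-16770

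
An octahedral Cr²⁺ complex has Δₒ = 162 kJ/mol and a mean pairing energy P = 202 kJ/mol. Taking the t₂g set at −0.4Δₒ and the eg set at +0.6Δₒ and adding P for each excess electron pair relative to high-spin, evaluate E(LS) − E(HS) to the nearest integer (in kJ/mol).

40

Cr sits in group 6; removing 2 electrons leaves Cr²⁺ with 6 − 2 = 4 d electrons.
High-spin d⁴ fills as t₂g³ eg¹ with CFSE 3(−0.4) + 1(+0.6) = -0.6Δₒ = -97 kJ/mol.
Low-spin t₂g⁴ eg⁰ gives -1.6Δₒ = -259 kJ/mol, but forming 1 extra pair costs 1P = 202 kJ/mol, so E(LS) = -259 + 202 = -57 kJ/mol.
The difference is -57 − (-97) = 40 kJ/mol, so high-spin lies lower.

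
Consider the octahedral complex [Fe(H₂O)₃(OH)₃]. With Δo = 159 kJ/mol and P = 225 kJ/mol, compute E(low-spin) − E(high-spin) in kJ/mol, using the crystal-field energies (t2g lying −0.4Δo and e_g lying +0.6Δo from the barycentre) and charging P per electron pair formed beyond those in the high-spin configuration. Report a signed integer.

Ligand charges: 3×(+0) from H₂O and 3×(-1) from OH⁻ sum to -3; with overall charge +0, Fe is +3.
Group 8 minus oxidation state +3 gives a d⁵ configuration for Fe³⁺.
High-spin d⁵ fills as t2g^3 e_g^2 with CFSE 3(−0.4) + 2(+0.6) = 0.0Δo = 0 kJ/mol.
Low-spin: t2g^5 e_g^0, orbital CFSE = -2.0Δo = -318 kJ/mol; plus 2 excess pairs × P = +450 kJ/mol; total 132 kJ/mol.
Thus E(LS) − E(HS) = 132 kJ/mol.

132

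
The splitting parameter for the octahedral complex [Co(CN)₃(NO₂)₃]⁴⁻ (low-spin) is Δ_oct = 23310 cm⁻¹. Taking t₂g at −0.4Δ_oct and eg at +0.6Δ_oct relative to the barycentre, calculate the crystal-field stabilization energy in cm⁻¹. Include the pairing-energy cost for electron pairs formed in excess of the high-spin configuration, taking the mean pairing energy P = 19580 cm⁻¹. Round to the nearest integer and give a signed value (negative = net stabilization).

Ligand charges: 3×(-1) from CN⁻ and 3×(-1) from NO₂⁻ sum to -6; with overall charge -4, Co is +2.
Co sits in group 9; removing 2 electrons leaves Co²⁺ with 9 − 2 = 7 d electrons.
Configuration: t₂g⁶ eg¹.
CFSE(orbital) = 6×(-0.4Δ_oct) + 1×(0.6Δ_oct) = -1.8Δ_oct; with Δ_oct = 23310 cm⁻¹ that is -41958 cm⁻¹.
Pairing penalty: 3 pairs vs 2 in the high-spin reference → 1 extra × P = 19580 cm⁻¹.
Overall CFSE = -41958 + 19580 = -22378 cm⁻¹.

-22378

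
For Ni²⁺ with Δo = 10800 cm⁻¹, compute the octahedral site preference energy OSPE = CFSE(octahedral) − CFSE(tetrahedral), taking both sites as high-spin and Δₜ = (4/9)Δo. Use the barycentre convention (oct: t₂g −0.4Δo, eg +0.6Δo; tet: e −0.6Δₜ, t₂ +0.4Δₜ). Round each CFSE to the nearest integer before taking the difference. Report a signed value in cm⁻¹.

-9120

Ni sits in group 10; removing 2 electrons leaves Ni²⁺ with 10 − 2 = 8 d electrons.
In an octahedral site d⁸ (HS) is t₂g⁶ eg², giving CFSE(oct) = -1.2Δo = -12960 cm⁻¹.
Tetrahedral e⁴ t₂⁴ gives -0.8Δₜ = -0.8 × (4/9) × 10800 = -3840 cm⁻¹.
OSPE = CFSE(oct) − CFSE(tet) = -12960 − (-3840) = -9120 cm⁻¹.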